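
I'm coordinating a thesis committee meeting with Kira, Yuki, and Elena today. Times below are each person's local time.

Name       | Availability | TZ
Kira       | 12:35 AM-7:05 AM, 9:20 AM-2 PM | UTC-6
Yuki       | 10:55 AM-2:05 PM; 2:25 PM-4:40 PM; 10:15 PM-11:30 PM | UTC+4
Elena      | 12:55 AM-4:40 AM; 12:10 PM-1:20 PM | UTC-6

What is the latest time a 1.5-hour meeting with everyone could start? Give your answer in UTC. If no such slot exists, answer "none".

08:35

Kira in UTC: 06:35-13:05, 15:20-20:00 (add 6h to convert from UTC-6).
Yuki in UTC: 06:55-10:05, 10:25-12:40, 18:15-19:30 (subtract 4h to convert from UTC+4).
Elena in UTC: 06:55-10:40, 18:10-19:20 (add 6h to convert from UTC-6).
Kira ∩ Yuki: 06:55-10:05, 10:25-12:40, 18:15-19:30.
Kira ∩ Yuki ∩ Elena: 06:55-10:05, 10:25-10:40, 18:15-19:20.
The last common window of at least 90 minutes is 06:55-10:05; a 90-minute meeting can start as late as 08:35 and still end by 10:05.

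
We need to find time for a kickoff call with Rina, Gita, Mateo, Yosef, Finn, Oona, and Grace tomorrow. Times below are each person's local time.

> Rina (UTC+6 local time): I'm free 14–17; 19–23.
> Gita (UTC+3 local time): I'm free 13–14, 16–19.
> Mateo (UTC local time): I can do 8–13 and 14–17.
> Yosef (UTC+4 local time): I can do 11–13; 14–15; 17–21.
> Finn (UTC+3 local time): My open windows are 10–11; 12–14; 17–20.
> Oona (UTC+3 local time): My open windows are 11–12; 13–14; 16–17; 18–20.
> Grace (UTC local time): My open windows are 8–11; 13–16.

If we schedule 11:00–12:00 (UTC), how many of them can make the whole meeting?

Rina in UTC: 08:00-11:00, 13:00-17:00 (subtract 6h to convert from UTC+6).
Gita in UTC: 10:00-11:00, 13:00-16:00 (subtract 3h to convert from UTC+3).
Mateo in UTC: 08:00-13:00, 14:00-17:00.
Yosef in UTC: 07:00-09:00, 10:00-11:00, 13:00-17:00 (subtract 4h to convert from UTC+4).
Finn in UTC: 07:00-08:00, 09:00-11:00, 14:00-17:00 (subtract 3h to convert from UTC+3).
Oona in UTC: 08:00-09:00, 10:00-11:00, 13:00-14:00, 15:00-17:00 (subtract 3h to convert from UTC+3).
Grace in UTC: 08:00-11:00, 13:00-16:00.
Mateo can make the full 11:00-12:00 slot — that's 1.

1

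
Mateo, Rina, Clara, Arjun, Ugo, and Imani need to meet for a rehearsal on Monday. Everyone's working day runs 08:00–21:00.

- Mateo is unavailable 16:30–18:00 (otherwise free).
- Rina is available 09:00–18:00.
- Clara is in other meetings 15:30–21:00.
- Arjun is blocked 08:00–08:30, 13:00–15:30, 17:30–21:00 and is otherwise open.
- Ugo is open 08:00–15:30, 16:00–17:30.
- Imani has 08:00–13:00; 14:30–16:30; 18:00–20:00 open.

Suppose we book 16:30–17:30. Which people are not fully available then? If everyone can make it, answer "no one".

Clara, Imani, Mateo

Mateo free: 08:00-16:30, 18:00-21:00 (invert busy blocks within the working day).
Rina free: 09:00-18:00.
Clara free: 08:00-15:30 (invert busy blocks within the working day).
Arjun free: 08:30-13:00, 15:30-17:30 (invert busy blocks within the working day).
Ugo free: 08:00-15:30, 16:00-17:30.
Imani free: 08:00-13:00, 14:30-16:30, 18:00-20:00.
Mateo: not fully free for 16:30-17:30. Rina: free for 16:30-17:30. Clara: not fully free for 16:30-17:30. Arjun: free for 16:30-17:30. Ugo: free for 16:30-17:30. Imani: not fully free for 16:30-17:30.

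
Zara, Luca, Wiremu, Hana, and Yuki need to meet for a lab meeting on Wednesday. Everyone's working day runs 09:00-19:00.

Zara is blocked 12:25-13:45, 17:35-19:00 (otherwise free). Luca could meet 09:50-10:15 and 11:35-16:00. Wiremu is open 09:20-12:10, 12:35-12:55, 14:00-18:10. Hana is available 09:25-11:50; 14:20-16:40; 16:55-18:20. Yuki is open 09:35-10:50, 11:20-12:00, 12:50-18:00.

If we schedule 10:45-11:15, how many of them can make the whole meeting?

3

Zara free: 09:00-12:25, 13:45-17:35 (invert busy blocks within the working day).
Luca free: 09:50-10:15, 11:35-16:00.
Wiremu free: 09:20-12:10, 12:35-12:55, 14:00-18:10.
Hana free: 09:25-11:50, 14:20-16:40, 16:55-18:20.
Yuki free: 09:35-10:50, 11:20-12:00, 12:50-18:00.
Zara, Wiremu, and Hana can make the full 10:45-11:15 slot — that's 3.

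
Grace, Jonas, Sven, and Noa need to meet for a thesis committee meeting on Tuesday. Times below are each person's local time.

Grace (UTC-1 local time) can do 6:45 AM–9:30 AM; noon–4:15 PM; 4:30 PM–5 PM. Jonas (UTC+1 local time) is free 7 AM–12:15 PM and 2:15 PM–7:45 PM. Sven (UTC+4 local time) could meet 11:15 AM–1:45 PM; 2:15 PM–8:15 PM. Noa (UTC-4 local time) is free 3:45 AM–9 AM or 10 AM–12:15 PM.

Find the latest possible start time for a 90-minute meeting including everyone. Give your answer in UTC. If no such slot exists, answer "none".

14:45

Grace in UTC: 07:45-10:30, 13:00-17:15, 17:30-18:00 (add 1h to convert from UTC-1).
Jonas in UTC: 06:00-11:15, 13:15-18:45 (subtract 1h to convert from UTC+1).
Sven in UTC: 07:15-09:45, 10:15-16:15 (subtract 4h to convert from UTC+4).
Noa in UTC: 07:45-13:00, 14:00-16:15 (add 4h to convert from UTC-4).
Grace ∩ Jonas: 07:45-10:30, 13:15-17:15, 17:30-18:00.
Grace ∩ Jonas ∩ Sven: 07:45-09:45, 10:15-10:30, 13:15-16:15.
Grace ∩ Jonas ∩ Sven ∩ Noa: 07:45-09:45, 10:15-10:30, 14:00-16:15.
Those are the intersection windows.
The last common window of at least 90 minutes is 14:00-16:15; a 90-minute meeting can start as late as 14:45 and still end by 16:15.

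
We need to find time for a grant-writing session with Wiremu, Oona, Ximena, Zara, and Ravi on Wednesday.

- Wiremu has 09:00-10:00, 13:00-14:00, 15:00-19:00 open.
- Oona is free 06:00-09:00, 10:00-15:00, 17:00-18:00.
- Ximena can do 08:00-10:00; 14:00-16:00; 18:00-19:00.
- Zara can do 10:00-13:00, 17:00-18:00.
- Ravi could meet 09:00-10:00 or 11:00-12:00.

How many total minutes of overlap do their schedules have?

0

Wiremu ∩ Oona: 13:00-14:00, 17:00-18:00.
Wiremu ∩ Oona ∩ Ximena: ∅.
Wiremu ∩ Oona ∩ Ximena ∩ Zara: ∅.
Wiremu ∩ Oona ∩ Ximena ∩ Zara ∩ Ravi: ∅.
There is no time when everyone is free.
There is no common window, so the total is 0 minutes.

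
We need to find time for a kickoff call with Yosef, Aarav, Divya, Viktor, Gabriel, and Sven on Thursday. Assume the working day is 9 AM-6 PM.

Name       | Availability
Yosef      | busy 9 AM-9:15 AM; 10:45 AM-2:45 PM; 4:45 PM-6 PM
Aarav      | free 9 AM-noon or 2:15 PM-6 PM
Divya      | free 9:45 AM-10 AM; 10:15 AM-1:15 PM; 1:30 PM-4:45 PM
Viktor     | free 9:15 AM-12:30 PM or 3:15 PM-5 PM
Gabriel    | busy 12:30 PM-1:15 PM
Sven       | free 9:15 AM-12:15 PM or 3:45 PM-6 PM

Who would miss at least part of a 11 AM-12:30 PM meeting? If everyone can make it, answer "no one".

Yosef free: 09:15-10:45, 14:45-16:45 (invert busy blocks within the working day).
Aarav free: 09:00-12:00, 14:15-18:00.
Divya free: 09:45-10:00, 10:15-13:15, 13:30-16:45.
Viktor free: 09:15-12:30, 15:15-17:00.
Gabriel free: 09:00-12:30, 13:15-18:00 (invert busy blocks within the working day).
Sven free: 09:15-12:15, 15:45-18:00.
Yosef: not fully free for 11:00-12:30. Aarav: not fully free for 11:00-12:30. Divya: free for 11:00-12:30. Viktor: free for 11:00-12:30. Gabriel: free for 11:00-12:30. Sven: not fully free for 11:00-12:30.

Aarav, Sven, Yosef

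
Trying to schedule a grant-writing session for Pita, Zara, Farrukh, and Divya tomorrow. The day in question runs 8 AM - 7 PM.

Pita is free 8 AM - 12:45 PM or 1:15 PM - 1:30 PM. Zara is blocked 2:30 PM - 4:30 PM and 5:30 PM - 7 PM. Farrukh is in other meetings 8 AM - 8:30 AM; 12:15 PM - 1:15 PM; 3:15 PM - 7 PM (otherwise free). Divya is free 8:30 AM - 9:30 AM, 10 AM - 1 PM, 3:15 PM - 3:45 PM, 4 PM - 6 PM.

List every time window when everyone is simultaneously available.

08:30-09:30, 10:00-12:15

Pita free: 08:00-12:45, 13:15-13:30.
Zara free: 08:00-14:30, 16:30-17:30 (invert busy blocks within the working day).
Farrukh free: 08:30-12:15, 13:15-15:15 (invert busy blocks within the working day).
Divya free: 08:30-09:30, 10:00-13:00, 15:15-15:45, 16:00-18:00.
Pita ∩ Zara: 08:00-12:45, 13:15-13:30.
Pita ∩ Zara ∩ Farrukh: 08:30-12:15, 13:15-13:30.
Pita ∩ Zara ∩ Farrukh ∩ Divya: 08:30-09:30, 10:00-12:15.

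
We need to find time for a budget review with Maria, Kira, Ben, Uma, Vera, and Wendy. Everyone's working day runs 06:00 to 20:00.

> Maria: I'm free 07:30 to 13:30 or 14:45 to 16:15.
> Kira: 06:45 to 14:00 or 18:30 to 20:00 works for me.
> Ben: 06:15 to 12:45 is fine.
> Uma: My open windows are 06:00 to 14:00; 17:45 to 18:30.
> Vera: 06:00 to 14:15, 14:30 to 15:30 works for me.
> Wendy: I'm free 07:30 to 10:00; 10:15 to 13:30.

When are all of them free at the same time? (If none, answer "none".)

Maria ∩ Kira: 07:30-13:30.
Maria ∩ Kira ∩ Ben: 07:30-12:45.
Maria ∩ Kira ∩ Ben ∩ Uma: 07:30-12:45.
Maria ∩ Kira ∩ Ben ∩ Uma ∩ Vera: 07:30-12:45.
Maria ∩ Kira ∩ Ben ∩ Uma ∩ Vera ∩ Wendy: 07:30-10:00, 10:15-12:45.

07:30-10:00, 10:15-12:45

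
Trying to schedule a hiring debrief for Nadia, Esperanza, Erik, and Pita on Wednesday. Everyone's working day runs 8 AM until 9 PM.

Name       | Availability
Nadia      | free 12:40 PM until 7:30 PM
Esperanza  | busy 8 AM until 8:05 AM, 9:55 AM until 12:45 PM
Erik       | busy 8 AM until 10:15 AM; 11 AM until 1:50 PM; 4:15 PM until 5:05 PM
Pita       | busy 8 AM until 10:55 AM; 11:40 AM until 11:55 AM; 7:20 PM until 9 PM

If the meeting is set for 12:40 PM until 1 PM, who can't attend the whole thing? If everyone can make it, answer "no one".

Nadia free: 12:40-19:30.
Esperanza free: 08:05-09:55, 12:45-21:00 (invert busy blocks within the working day).
Erik free: 10:15-11:00, 13:50-16:15, 17:05-21:00 (invert busy blocks within the working day).
Pita free: 10:55-11:40, 11:55-19:20 (invert busy blocks within the working day).
Nadia: free for 12:40-13:00. Esperanza: not fully free for 12:40-13:00. Erik: not fully free for 12:40-13:00. Pita: free for 12:40-13:00.

Erik, Esperanza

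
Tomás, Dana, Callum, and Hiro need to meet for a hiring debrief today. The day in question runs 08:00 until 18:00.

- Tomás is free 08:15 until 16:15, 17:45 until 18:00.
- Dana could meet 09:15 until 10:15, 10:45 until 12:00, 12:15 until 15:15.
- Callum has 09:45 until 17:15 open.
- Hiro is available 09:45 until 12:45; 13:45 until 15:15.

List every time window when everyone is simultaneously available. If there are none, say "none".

09:45-10:15, 10:45-12:00, 12:15-12:45, 13:45-15:15

Tomás ∩ Dana: 09:15-10:15, 10:45-12:00, 12:15-15:15.
Tomás ∩ Dana ∩ Callum: 09:45-10:15, 10:45-12:00, 12:15-15:15.
Tomás ∩ Dana ∩ Callum ∩ Hiro: 09:45-10:15, 10:45-12:00, 12:15-12:45, 13:45-15:15.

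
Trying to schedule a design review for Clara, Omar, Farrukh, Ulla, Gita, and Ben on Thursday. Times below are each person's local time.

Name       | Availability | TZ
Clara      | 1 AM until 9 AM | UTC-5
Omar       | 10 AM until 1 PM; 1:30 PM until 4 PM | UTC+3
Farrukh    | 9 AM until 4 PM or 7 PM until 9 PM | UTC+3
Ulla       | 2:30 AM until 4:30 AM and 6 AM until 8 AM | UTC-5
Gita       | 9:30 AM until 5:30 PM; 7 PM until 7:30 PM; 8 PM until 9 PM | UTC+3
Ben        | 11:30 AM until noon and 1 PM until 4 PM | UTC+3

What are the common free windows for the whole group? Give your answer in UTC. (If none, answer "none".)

Clara in UTC: 06:00-14:00 (add 5h to convert from UTC-5).
Omar in UTC: 07:00-10:00, 10:30-13:00 (subtract 3h to convert from UTC+3).
Farrukh in UTC: 06:00-13:00, 16:00-18:00 (subtract 3h to convert from UTC+3).
Ulla in UTC: 07:30-09:30, 11:00-13:00 (add 5h to convert from UTC-5).
Gita in UTC: 06:30-14:30, 16:00-16:30, 17:00-18:00 (subtract 3h to convert from UTC+3).
Ben in UTC: 08:30-09:00, 10:00-13:00 (subtract 3h to convert from UTC+3).
Clara ∩ Omar: 07:00-10:00, 10:30-13:00.
Clara ∩ Omar ∩ Farrukh: 07:00-10:00, 10:30-13:00.
Clara ∩ Omar ∩ Farrukh ∩ Ulla: 07:30-09:30, 11:00-13:00.
Clara ∩ Omar ∩ Farrukh ∩ Ulla ∩ Gita: 07:30-09:30, 11:00-13:00.
Clara ∩ Omar ∩ Farrukh ∩ Ulla ∩ Gita ∩ Ben: 08:30-09:00, 11:00-13:00.
Those are the intersection windows.

08:30-09:00, 11:00-13:00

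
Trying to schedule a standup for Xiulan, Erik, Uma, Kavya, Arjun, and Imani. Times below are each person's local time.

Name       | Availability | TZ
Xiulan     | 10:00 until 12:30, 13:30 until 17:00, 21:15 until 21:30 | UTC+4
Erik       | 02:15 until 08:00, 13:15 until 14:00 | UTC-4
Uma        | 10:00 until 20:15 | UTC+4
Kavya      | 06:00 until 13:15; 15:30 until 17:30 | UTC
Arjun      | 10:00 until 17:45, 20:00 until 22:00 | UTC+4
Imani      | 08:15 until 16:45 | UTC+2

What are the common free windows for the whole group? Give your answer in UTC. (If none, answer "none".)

Xiulan in UTC: 06:00-08:30, 09:30-13:00, 17:15-17:30 (subtract 4h to convert from UTC+4).
Erik in UTC: 06:15-12:00, 17:15-18:00 (add 4h to convert from UTC-4).
Uma in UTC: 06:00-16:15 (subtract 4h to convert from UTC+4).
Kavya in UTC: 06:00-13:15, 15:30-17:30.
Arjun in UTC: 06:00-13:45, 16:00-18:00 (subtract 4h to convert from UTC+4).
Imani in UTC: 06:15-14:45 (subtract 2h to convert from UTC+2).
Xiulan ∩ Erik: 06:15-08:30, 09:30-12:00, 17:15-17:30.
Xiulan ∩ Erik ∩ Uma: 06:15-08:30, 09:30-12:00.
Xiulan ∩ Erik ∩ Uma ∩ Kavya: 06:15-08:30, 09:30-12:00.
Xiulan ∩ Erik ∩ Uma ∩ Kavya ∩ Arjun: 06:15-08:30, 09:30-12:00.
Xiulan ∩ Erik ∩ Uma ∩ Kavya ∩ Arjun ∩ Imani: 06:15-08:30, 09:30-12:00.

06:15-08:30, 09:30-12:00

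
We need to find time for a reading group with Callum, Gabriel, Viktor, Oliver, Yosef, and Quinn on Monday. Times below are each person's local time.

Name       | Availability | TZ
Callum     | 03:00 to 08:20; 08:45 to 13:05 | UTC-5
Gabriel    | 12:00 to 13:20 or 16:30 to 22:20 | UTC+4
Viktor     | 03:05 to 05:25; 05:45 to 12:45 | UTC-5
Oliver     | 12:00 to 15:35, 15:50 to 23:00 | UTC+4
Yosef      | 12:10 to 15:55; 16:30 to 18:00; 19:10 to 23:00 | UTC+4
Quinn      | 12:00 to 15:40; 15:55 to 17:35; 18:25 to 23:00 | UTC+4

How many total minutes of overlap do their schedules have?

Callum in UTC: 08:00-13:20, 13:45-18:05 (add 5h to convert from UTC-5).
Gabriel in UTC: 08:00-09:20, 12:30-18:20 (subtract 4h to convert from UTC+4).
Viktor in UTC: 08:05-10:25, 10:45-17:45 (add 5h to convert from UTC-5).
Oliver in UTC: 08:00-11:35, 11:50-19:00 (subtract 4h to convert from UTC+4).
Yosef in UTC: 08:10-11:55, 12:30-14:00, 15:10-19:00 (subtract 4h to convert from UTC+4).
Quinn in UTC: 08:00-11:40, 11:55-13:35, 14:25-19:00 (subtract 4h to convert from UTC+4).
Callum ∩ Gabriel: 08:00-09:20, 12:30-13:20, 13:45-18:05.
Callum ∩ Gabriel ∩ Viktor: 08:05-09:20, 12:30-13:20, 13:45-17:45.
Callum ∩ Gabriel ∩ Viktor ∩ Oliver: 08:05-09:20, 12:30-13:20, 13:45-17:45.
Callum ∩ Gabriel ∩ Viktor ∩ Oliver ∩ Yosef: 08:10-09:20, 12:30-13:20, 13:45-14:00, 15:10-17:45.
Callum ∩ Gabriel ∩ Viktor ∩ Oliver ∩ Yosef ∩ Quinn: 08:10-09:20, 12:30-13:20, 15:10-17:45.
Summing the common windows: 70 + 50 + 155 = 275 minutes.

275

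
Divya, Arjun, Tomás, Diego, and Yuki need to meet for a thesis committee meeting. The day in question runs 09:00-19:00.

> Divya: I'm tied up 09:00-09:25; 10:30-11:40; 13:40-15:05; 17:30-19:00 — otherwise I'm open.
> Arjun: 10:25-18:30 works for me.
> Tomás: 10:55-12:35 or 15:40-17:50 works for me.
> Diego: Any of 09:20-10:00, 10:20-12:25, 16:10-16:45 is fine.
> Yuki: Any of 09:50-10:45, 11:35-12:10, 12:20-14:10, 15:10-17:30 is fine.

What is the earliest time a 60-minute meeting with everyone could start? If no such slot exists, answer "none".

Divya free: 09:25-10:30, 11:40-13:40, 15:05-17:30 (invert busy blocks within the working day).
Arjun free: 10:25-18:30.
Tomás free: 10:55-12:35, 15:40-17:50.
Diego free: 09:20-10:00, 10:20-12:25, 16:10-16:45.
Yuki free: 09:50-10:45, 11:35-12:10, 12:20-14:10, 15:10-17:30.
Divya ∩ Arjun: 10:25-10:30, 11:40-13:40, 15:05-17:30.
Divya ∩ Arjun ∩ Tomás: 11:40-12:35, 15:40-17:30.
Divya ∩ Arjun ∩ Tomás ∩ Diego: 11:40-12:25, 16:10-16:45.
Divya ∩ Arjun ∩ Tomás ∩ Diego ∩ Yuki: 11:40-12:10, 12:20-12:25, 16:10-16:45.
So the common availability across everyone is 11:40-12:10, 12:20-12:25, 16:10-16:45.
No common window is at least 60 minutes long.

none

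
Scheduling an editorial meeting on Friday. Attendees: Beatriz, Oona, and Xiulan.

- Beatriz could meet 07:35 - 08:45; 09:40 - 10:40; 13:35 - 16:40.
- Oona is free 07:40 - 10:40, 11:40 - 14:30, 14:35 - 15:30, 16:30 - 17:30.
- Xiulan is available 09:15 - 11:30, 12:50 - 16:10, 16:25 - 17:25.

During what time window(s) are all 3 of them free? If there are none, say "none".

09:40-10:40, 13:35-14:30, 14:35-15:30, 16:30-16:40

Beatriz ∩ Oona: 07:40-08:45, 09:40-10:40, 13:35-14:30, 14:35-15:30, 16:30-16:40.
Beatriz ∩ Oona ∩ Xiulan: 09:40-10:40, 13:35-14:30, 14:35-15:30, 16:30-16:40.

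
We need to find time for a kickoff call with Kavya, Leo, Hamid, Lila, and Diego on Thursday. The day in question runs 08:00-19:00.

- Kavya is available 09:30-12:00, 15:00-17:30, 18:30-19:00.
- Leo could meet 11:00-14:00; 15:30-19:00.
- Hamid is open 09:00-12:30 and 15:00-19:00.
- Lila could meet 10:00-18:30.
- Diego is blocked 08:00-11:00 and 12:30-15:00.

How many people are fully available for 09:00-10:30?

1

Kavya free: 09:30-12:00, 15:00-17:30, 18:30-19:00.
Leo free: 11:00-14:00, 15:30-19:00.
Hamid free: 09:00-12:30, 15:00-19:00.
Lila free: 10:00-18:30.
Diego free: 11:00-12:30, 15:00-19:00 (invert busy blocks within the working day).
Hamid can make the full 09:00-10:30 slot — that's 1.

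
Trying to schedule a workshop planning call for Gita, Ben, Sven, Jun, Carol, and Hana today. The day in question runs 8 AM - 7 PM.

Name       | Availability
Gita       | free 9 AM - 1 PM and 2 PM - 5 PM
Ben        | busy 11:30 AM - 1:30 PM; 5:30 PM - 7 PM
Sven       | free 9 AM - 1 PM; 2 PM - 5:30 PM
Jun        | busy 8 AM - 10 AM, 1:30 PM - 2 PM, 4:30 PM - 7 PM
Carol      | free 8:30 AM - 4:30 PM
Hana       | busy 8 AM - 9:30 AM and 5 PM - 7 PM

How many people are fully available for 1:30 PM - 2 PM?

3

Gita free: 09:00-13:00, 14:00-17:00.
Ben free: 08:00-11:30, 13:30-17:30 (invert busy blocks within the working day).
Sven free: 09:00-13:00, 14:00-17:30.
Jun free: 10:00-13:30, 14:00-16:30 (invert busy blocks within the working day).
Carol free: 08:30-16:30.
Hana free: 09:30-17:00 (invert busy blocks within the working day).
Ben, Carol, and Hana can make the full 13:30-14:00 slot — that's 3.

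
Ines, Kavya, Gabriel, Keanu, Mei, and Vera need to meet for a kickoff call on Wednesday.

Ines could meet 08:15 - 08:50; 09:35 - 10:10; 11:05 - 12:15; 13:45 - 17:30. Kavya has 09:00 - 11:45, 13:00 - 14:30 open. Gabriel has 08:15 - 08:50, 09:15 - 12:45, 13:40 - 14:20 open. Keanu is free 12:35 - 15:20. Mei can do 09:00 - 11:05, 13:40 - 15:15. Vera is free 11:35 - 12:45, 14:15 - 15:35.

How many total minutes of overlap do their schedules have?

Ines ∩ Kavya: 09:35-10:10, 11:05-11:45, 13:45-14:30.
Ines ∩ Kavya ∩ Gabriel: 09:35-10:10, 11:05-11:45, 13:45-14:20.
Ines ∩ Kavya ∩ Gabriel ∩ Keanu: 13:45-14:20.
Ines ∩ Kavya ∩ Gabriel ∩ Keanu ∩ Mei: 13:45-14:20.
Ines ∩ Kavya ∩ Gabriel ∩ Keanu ∩ Mei ∩ Vera: 14:15-14:20.
So the common availability across everyone is 14:15-14:20.
That's a single block of 5 minutes.

5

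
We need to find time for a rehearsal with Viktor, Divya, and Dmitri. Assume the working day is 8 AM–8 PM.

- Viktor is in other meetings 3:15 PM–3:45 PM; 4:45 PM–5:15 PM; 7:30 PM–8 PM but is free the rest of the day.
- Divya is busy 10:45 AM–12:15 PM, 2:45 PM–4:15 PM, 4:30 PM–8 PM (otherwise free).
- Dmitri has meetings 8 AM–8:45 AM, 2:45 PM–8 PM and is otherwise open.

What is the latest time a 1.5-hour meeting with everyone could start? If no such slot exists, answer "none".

13:15

Viktor free: 08:00-15:15, 15:45-16:45, 17:15-19:30 (invert busy blocks within the working day).
Divya free: 08:00-10:45, 12:15-14:45, 16:15-16:30 (invert busy blocks within the working day).
Dmitri free: 08:45-14:45 (invert busy blocks within the working day).
Viktor ∩ Divya: 08:00-10:45, 12:15-14:45, 16:15-16:30.
Viktor ∩ Divya ∩ Dmitri: 08:45-10:45, 12:15-14:45.
The last common window of at least 90 minutes is 12:15-14:45; a 90-minute meeting can start as late as 13:15 and still end by 14:45.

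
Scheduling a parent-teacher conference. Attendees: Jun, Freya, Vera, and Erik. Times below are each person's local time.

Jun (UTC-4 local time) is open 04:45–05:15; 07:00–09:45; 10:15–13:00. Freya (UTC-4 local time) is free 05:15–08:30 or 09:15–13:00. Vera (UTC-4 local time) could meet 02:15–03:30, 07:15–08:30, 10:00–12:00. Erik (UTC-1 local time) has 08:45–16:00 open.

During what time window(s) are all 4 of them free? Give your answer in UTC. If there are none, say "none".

11:15-12:30, 14:15-16:00

Jun in UTC: 08:45-09:15, 11:00-13:45, 14:15-17:00 (add 4h to convert from UTC-4).
Freya in UTC: 09:15-12:30, 13:15-17:00 (add 4h to convert from UTC-4).
Vera in UTC: 06:15-07:30, 11:15-12:30, 14:00-16:00 (add 4h to convert from UTC-4).
Erik in UTC: 09:45-17:00 (add 1h to convert from UTC-1).
Jun ∩ Freya: 11:00-12:30, 13:15-13:45, 14:15-17:00.
Jun ∩ Freya ∩ Vera: 11:15-12:30, 14:15-16:00.
Jun ∩ Freya ∩ Vera ∩ Erik: 11:15-12:30, 14:15-16:00.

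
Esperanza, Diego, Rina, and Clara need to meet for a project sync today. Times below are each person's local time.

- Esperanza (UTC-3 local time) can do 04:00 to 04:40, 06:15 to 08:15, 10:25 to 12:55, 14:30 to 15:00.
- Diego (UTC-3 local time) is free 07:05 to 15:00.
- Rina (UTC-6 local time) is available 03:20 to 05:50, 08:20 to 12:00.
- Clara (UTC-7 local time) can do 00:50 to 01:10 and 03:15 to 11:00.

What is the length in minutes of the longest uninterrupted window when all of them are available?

Esperanza in UTC: 07:00-07:40, 09:15-11:15, 13:25-15:55, 17:30-18:00 (add 3h to convert from UTC-3).
Diego in UTC: 10:05-18:00 (add 3h to convert from UTC-3).
Rina in UTC: 09:20-11:50, 14:20-18:00 (add 6h to convert from UTC-6).
Clara in UTC: 07:50-08:10, 10:15-18:00 (add 7h to convert from UTC-7).
Esperanza ∩ Diego: 10:05-11:15, 13:25-15:55, 17:30-18:00.
Esperanza ∩ Diego ∩ Rina: 10:05-11:15, 14:20-15:55, 17:30-18:00.
Esperanza ∩ Diego ∩ Rina ∩ Clara: 10:15-11:15, 14:20-15:55, 17:30-18:00.
The longest is 14:20-15:55 at 95 minutes.

95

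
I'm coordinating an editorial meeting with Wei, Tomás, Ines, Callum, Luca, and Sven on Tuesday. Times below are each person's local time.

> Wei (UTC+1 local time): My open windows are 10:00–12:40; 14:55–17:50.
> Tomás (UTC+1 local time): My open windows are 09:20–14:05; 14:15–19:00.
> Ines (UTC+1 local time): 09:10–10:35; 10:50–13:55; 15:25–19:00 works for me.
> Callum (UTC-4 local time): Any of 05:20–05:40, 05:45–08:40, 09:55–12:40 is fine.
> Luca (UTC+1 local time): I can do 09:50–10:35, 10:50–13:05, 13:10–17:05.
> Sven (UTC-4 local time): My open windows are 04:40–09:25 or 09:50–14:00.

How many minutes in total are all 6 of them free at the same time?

225

Wei in UTC: 09:00-11:40, 13:55-16:50 (subtract 1h to convert from UTC+1).
Tomás in UTC: 08:20-13:05, 13:15-18:00 (subtract 1h to convert from UTC+1).
Ines in UTC: 08:10-09:35, 09:50-12:55, 14:25-18:00 (subtract 1h to convert from UTC+1).
Callum in UTC: 09:20-09:40, 09:45-12:40, 13:55-16:40 (add 4h to convert from UTC-4).
Luca in UTC: 08:50-09:35, 09:50-12:05, 12:10-16:05 (subtract 1h to convert from UTC+1).
Sven in UTC: 08:40-13:25, 13:50-18:00 (add 4h to convert from UTC-4).
Wei ∩ Tomás: 09:00-11:40, 13:55-16:50.
Wei ∩ Tomás ∩ Ines: 09:00-09:35, 09:50-11:40, 14:25-16:50.
Wei ∩ Tomás ∩ Ines ∩ Callum: 09:20-09:35, 09:50-11:40, 14:25-16:40.
Wei ∩ Tomás ∩ Ines ∩ Callum ∩ Luca: 09:20-09:35, 09:50-11:40, 14:25-16:05.
Wei ∩ Tomás ∩ Ines ∩ Callum ∩ Luca ∩ Sven: 09:20-09:35, 09:50-11:40, 14:25-16:05.
So the common availability across everyone is 09:20-09:35, 09:50-11:40, 14:25-16:05.
Summing the common windows: 15 + 110 + 100 = 225 minutes.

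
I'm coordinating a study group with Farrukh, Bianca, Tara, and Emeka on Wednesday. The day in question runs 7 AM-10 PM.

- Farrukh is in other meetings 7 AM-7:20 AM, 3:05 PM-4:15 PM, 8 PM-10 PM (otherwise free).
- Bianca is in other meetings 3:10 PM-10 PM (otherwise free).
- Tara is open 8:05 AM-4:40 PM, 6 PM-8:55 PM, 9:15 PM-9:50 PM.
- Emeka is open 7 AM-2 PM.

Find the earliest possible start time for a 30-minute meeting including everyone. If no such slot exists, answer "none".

08:05

Farrukh free: 07:20-15:05, 16:15-20:00 (invert busy blocks within the working day).
Bianca free: 07:00-15:10 (invert busy blocks within the working day).
Tara free: 08:05-16:40, 18:00-20:55, 21:15-21:50.
Emeka free: 07:00-14:00.
Farrukh ∩ Bianca: 07:20-15:05.
Farrukh ∩ Bianca ∩ Tara: 08:05-15:05.
Farrukh ∩ Bianca ∩ Tara ∩ Emeka: 08:05-14:00.
Those are the intersection windows.
The first common window of at least 30 minutes is 08:05-14:00, so the earliest start is 08:05.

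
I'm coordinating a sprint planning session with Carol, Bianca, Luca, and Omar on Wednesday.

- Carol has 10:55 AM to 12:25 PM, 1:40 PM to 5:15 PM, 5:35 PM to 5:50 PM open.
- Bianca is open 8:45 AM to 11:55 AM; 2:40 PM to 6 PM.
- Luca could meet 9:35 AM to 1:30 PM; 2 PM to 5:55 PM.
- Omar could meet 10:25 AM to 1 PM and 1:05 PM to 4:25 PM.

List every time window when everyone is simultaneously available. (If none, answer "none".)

Carol ∩ Bianca: 10:55-11:55, 14:40-17:15, 17:35-17:50.
Carol ∩ Bianca ∩ Luca: 10:55-11:55, 14:40-17:15, 17:35-17:50.
Carol ∩ Bianca ∩ Luca ∩ Omar: 10:55-11:55, 14:40-16:25.

10:55-11:55, 14:40-16:25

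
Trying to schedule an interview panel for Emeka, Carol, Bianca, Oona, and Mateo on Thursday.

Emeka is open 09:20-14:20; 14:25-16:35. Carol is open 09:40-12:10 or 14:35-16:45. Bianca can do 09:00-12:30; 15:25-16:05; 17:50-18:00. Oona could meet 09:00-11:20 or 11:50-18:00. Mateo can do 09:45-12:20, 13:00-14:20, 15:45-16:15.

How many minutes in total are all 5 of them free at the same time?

Emeka ∩ Carol: 09:40-12:10, 14:35-16:35.
Emeka ∩ Carol ∩ Bianca: 09:40-12:10, 15:25-16:05.
Emeka ∩ Carol ∩ Bianca ∩ Oona: 09:40-11:20, 11:50-12:10, 15:25-16:05.
Emeka ∩ Carol ∩ Bianca ∩ Oona ∩ Mateo: 09:45-11:20, 11:50-12:10, 15:45-16:05.
Summing the common windows: 95 + 20 + 20 = 135 minutes.

135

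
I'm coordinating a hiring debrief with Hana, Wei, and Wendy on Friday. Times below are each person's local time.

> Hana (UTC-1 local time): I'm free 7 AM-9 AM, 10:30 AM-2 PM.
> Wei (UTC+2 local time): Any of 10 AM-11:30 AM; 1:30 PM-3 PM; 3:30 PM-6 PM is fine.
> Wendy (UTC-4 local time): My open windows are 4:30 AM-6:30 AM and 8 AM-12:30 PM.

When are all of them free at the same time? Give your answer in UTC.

08:30-09:30, 12:00-13:00, 13:30-15:00

Hana in UTC: 08:00-10:00, 11:30-15:00 (add 1h to convert from UTC-1).
Wei in UTC: 08:00-09:30, 11:30-13:00, 13:30-16:00 (subtract 2h to convert from UTC+2).
Wendy in UTC: 08:30-10:30, 12:00-16:30 (add 4h to convert from UTC-4).
Hana ∩ Wei: 08:00-09:30, 11:30-13:00, 13:30-15:00.
Hana ∩ Wei ∩ Wendy: 08:30-09:30, 12:00-13:00, 13:30-15:00.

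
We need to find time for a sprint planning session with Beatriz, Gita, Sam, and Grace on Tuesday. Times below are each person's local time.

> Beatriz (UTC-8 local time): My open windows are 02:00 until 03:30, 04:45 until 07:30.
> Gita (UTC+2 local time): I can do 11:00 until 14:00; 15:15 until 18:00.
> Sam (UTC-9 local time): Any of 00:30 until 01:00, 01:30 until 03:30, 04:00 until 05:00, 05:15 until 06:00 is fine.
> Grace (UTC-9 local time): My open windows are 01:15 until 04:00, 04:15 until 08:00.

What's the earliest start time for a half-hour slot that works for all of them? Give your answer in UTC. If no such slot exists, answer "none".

Beatriz in UTC: 10:00-11:30, 12:45-15:30 (add 8h to convert from UTC-8).
Gita in UTC: 09:00-12:00, 13:15-16:00 (subtract 2h to convert from UTC+2).
Sam in UTC: 09:30-10:00, 10:30-12:30, 13:00-14:00, 14:15-15:00 (add 9h to convert from UTC-9).
Grace in UTC: 10:15-13:00, 13:15-17:00 (add 9h to convert from UTC-9).
Beatriz ∩ Gita: 10:00-11:30, 13:15-15:30.
Beatriz ∩ Gita ∩ Sam: 10:30-11:30, 13:15-14:00, 14:15-15:00.
Beatriz ∩ Gita ∩ Sam ∩ Grace: 10:30-11:30, 13:15-14:00, 14:15-15:00.
The first common window of at least 30 minutes is 10:30-11:30, so the earliest start is 10:30.

10:30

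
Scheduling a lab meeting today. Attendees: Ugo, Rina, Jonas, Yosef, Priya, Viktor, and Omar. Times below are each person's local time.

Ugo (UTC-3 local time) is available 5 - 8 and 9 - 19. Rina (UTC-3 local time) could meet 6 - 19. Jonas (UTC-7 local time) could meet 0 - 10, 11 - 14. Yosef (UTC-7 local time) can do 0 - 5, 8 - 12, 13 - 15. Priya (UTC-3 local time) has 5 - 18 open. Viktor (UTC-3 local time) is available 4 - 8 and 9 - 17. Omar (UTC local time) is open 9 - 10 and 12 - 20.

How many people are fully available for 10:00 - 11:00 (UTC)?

6

Ugo in UTC: 08:00-11:00, 12:00-22:00 (add 3h to convert from UTC-3).
Rina in UTC: 09:00-22:00 (add 3h to convert from UTC-3).
Jonas in UTC: 07:00-17:00, 18:00-21:00 (add 7h to convert from UTC-7).
Yosef in UTC: 07:00-12:00, 15:00-19:00, 20:00-22:00 (add 7h to convert from UTC-7).
Priya in UTC: 08:00-21:00 (add 3h to convert from UTC-3).
Viktor in UTC: 07:00-11:00, 12:00-20:00 (add 3h to convert from UTC-3).
Omar in UTC: 09:00-10:00, 12:00-20:00.
Ugo, Rina, Jonas, Yosef, Priya, and Viktor can make the full 10:00-11:00 slot — that's 6.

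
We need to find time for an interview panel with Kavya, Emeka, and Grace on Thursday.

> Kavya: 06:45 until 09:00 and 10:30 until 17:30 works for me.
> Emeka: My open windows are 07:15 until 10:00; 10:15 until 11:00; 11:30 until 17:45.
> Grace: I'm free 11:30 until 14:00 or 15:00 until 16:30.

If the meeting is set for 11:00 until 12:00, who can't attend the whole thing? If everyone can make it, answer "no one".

Emeka, Grace

Kavya: free for 11:00-12:00. Emeka: not fully free for 11:00-12:00. Grace: not fully free for 11:00-12:00.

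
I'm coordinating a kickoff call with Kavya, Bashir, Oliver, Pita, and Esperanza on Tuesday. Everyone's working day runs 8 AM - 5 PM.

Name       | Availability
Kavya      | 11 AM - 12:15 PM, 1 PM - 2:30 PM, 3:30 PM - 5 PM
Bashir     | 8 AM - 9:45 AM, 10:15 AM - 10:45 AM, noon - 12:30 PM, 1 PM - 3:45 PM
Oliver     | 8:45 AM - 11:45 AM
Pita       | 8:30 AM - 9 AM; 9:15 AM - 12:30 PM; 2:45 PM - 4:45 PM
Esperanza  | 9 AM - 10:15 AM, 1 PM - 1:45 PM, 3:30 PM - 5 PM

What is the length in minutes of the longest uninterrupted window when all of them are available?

Kavya ∩ Bashir: 12:00-12:15, 13:00-14:30, 15:30-15:45.
Kavya ∩ Bashir ∩ Oliver: ∅.
Kavya ∩ Bashir ∩ Oliver ∩ Pita: ∅.
Kavya ∩ Bashir ∩ Oliver ∩ Pita ∩ Esperanza: ∅.
There is no time when everyone is free.
No common window exists, so the longest block is 0 minutes.

0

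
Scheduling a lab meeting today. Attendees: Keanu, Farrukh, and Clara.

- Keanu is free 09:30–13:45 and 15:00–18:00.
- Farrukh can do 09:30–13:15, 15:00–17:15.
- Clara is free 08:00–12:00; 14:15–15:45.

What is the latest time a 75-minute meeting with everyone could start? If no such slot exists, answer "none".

Keanu ∩ Farrukh: 09:30-13:15, 15:00-17:15.
Keanu ∩ Farrukh ∩ Clara: 09:30-12:00, 15:00-15:45.
So the common availability across everyone is 09:30-12:00, 15:00-15:45.
The last common window of at least 75 minutes is 09:30-12:00; a 75-minute meeting can start as late as 10:45 and still end by 12:00.

10:45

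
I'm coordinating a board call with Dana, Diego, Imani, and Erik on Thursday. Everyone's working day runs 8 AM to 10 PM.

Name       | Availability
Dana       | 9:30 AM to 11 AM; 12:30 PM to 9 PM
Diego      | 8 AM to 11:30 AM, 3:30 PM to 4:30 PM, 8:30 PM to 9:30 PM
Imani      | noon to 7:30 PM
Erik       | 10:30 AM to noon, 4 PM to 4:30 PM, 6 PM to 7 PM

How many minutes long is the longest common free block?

30

Dana ∩ Diego: 09:30-11:00, 15:30-16:30, 20:30-21:00.
Dana ∩ Diego ∩ Imani: 15:30-16:30.
Dana ∩ Diego ∩ Imani ∩ Erik: 16:00-16:30.
The longest is 16:00-16:30 at 30 minutes.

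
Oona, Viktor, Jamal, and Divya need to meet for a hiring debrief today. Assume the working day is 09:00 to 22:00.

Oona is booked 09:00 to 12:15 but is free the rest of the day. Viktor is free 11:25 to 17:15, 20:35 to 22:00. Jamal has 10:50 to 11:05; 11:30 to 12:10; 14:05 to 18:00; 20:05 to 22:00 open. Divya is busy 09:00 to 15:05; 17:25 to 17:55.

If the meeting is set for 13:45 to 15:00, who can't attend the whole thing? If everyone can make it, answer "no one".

Oona free: 12:15-22:00 (invert busy blocks within the working day).
Viktor free: 11:25-17:15, 20:35-22:00.
Jamal free: 10:50-11:05, 11:30-12:10, 14:05-18:00, 20:05-22:00.
Divya free: 15:05-17:25, 17:55-22:00 (invert busy blocks within the working day).
Oona: free for 13:45-15:00. Viktor: free for 13:45-15:00. Jamal: not fully free for 13:45-15:00. Divya: not fully free for 13:45-15:00.

Divya, Jamal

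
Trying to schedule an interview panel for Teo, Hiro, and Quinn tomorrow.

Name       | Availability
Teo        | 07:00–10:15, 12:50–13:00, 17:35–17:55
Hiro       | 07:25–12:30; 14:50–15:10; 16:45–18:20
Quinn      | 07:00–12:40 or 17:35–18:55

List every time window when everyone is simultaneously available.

07:25-10:15, 17:35-17:55

Teo ∩ Hiro: 07:25-10:15, 17:35-17:55.
Teo ∩ Hiro ∩ Quinn: 07:25-10:15, 17:35-17:55.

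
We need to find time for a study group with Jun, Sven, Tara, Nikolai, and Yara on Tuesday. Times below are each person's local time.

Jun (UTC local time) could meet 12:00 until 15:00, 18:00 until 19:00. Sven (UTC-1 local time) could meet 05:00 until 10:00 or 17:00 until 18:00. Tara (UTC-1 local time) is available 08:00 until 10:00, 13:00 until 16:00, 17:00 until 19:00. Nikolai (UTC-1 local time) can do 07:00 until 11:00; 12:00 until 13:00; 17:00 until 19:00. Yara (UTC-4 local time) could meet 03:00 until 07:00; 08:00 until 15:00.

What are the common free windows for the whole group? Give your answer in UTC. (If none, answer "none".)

Jun in UTC: 12:00-15:00, 18:00-19:00.
Sven in UTC: 06:00-11:00, 18:00-19:00 (add 1h to convert from UTC-1).
Tara in UTC: 09:00-11:00, 14:00-17:00, 18:00-20:00 (add 1h to convert from UTC-1).
Nikolai in UTC: 08:00-12:00, 13:00-14:00, 18:00-20:00 (add 1h to convert from UTC-1).
Yara in UTC: 07:00-11:00, 12:00-19:00 (add 4h to convert from UTC-4).
Jun ∩ Sven: 18:00-19:00.
Jun ∩ Sven ∩ Tara: 18:00-19:00.
Jun ∩ Sven ∩ Tara ∩ Nikolai: 18:00-19:00.
Jun ∩ Sven ∩ Tara ∩ Nikolai ∩ Yara: 18:00-19:00.

18:00-19:00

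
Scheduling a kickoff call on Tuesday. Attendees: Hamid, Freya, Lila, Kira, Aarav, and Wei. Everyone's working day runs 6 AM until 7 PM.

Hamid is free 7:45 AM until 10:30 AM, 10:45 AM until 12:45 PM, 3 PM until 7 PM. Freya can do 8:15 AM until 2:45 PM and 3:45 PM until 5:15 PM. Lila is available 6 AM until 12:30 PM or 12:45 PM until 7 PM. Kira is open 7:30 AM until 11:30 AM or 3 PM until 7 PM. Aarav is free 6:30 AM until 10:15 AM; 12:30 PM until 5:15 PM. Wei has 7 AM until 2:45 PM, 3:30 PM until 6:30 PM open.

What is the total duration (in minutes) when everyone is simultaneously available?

210

Hamid ∩ Freya: 08:15-10:30, 10:45-12:45, 15:45-17:15.
Hamid ∩ Freya ∩ Lila: 08:15-10:30, 10:45-12:30, 15:45-17:15.
Hamid ∩ Freya ∩ Lila ∩ Kira: 08:15-10:30, 10:45-11:30, 15:45-17:15.
Hamid ∩ Freya ∩ Lila ∩ Kira ∩ Aarav: 08:15-10:15, 15:45-17:15.
Hamid ∩ Freya ∩ Lila ∩ Kira ∩ Aarav ∩ Wei: 08:15-10:15, 15:45-17:15.
So the common availability across everyone is 08:15-10:15, 15:45-17:15.
Summing the common windows: 120 + 90 = 210 minutes.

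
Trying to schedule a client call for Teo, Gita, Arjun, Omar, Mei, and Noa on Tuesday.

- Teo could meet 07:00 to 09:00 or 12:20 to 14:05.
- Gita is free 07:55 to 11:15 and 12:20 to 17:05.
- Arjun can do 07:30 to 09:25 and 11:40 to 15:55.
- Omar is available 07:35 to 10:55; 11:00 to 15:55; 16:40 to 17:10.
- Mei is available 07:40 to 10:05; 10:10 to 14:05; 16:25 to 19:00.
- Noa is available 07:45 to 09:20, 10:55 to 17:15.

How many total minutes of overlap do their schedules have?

170

Teo ∩ Gita: 07:55-09:00, 12:20-14:05.
Teo ∩ Gita ∩ Arjun: 07:55-09:00, 12:20-14:05.
Teo ∩ Gita ∩ Arjun ∩ Omar: 07:55-09:00, 12:20-14:05.
Teo ∩ Gita ∩ Arjun ∩ Omar ∩ Mei: 07:55-09:00, 12:20-14:05.
Teo ∩ Gita ∩ Arjun ∩ Omar ∩ Mei ∩ Noa: 07:55-09:00, 12:20-14:05.
Summing the common windows: 65 + 105 = 170 minutes.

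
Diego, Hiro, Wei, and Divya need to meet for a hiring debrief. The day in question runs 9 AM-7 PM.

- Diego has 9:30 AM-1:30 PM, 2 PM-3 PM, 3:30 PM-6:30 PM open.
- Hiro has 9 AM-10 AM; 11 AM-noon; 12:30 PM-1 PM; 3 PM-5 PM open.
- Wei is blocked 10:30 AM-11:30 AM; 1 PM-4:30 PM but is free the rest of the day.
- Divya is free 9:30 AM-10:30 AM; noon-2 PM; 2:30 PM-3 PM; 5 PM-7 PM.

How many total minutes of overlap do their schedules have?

Diego free: 09:30-13:30, 14:00-15:00, 15:30-18:30.
Hiro free: 09:00-10:00, 11:00-12:00, 12:30-13:00, 15:00-17:00.
Wei free: 09:00-10:30, 11:30-13:00, 16:30-19:00 (invert busy blocks within the working day).
Divya free: 09:30-10:30, 12:00-14:00, 14:30-15:00, 17:00-19:00.
Diego ∩ Hiro: 09:30-10:00, 11:00-12:00, 12:30-13:00, 15:30-17:00.
Diego ∩ Hiro ∩ Wei: 09:30-10:00, 11:30-12:00, 12:30-13:00, 16:30-17:00.
Diego ∩ Hiro ∩ Wei ∩ Divya: 09:30-10:00, 12:30-13:00.
Summing the common windows: 30 + 30 = 60 minutes.

60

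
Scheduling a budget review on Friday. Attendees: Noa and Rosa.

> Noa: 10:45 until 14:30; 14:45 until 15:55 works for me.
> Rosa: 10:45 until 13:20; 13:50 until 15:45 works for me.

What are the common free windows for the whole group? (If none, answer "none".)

10:45-13:20, 13:50-14:30, 14:45-15:45

Noa ∩ Rosa: 10:45-13:20, 13:50-14:30, 14:45-15:45.
Those are the intersection windows.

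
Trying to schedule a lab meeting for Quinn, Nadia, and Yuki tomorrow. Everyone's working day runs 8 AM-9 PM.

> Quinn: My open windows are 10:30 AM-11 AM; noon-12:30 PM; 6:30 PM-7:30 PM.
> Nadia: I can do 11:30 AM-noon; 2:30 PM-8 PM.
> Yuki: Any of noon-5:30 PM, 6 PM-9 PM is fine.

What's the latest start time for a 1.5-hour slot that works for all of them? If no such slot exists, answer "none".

none

Quinn ∩ Nadia: 18:30-19:30.
Quinn ∩ Nadia ∩ Yuki: 18:30-19:30.
No common window is at least 90 minutes long.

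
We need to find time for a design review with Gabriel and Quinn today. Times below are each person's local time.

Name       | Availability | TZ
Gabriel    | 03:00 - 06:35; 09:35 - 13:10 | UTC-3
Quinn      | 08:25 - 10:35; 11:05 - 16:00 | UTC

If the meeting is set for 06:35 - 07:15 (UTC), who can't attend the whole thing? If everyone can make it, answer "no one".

Quinn

Gabriel in UTC: 06:00-09:35, 12:35-16:10 (add 3h to convert from UTC-3).
Quinn in UTC: 08:25-10:35, 11:05-16:00.
Gabriel: free for 06:35-07:15. Quinn: not fully free for 06:35-07:15.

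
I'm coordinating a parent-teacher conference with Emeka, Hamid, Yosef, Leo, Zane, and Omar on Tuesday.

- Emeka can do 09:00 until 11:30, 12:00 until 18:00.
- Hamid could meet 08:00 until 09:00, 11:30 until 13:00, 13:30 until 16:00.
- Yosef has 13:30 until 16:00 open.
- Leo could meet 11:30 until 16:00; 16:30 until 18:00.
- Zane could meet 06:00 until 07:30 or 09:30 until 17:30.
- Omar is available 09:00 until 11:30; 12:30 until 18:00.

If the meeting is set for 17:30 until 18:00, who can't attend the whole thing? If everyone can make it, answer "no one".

Emeka: free for 17:30-18:00. Hamid: not fully free for 17:30-18:00. Yosef: not fully free for 17:30-18:00. Leo: free for 17:30-18:00. Zane: not fully free for 17:30-18:00. Omar: free for 17:30-18:00.

Hamid, Yosef, Zane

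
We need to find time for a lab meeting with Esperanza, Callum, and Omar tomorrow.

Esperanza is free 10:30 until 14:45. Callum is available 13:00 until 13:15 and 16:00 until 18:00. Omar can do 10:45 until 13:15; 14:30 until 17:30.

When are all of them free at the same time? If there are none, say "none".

Esperanza ∩ Callum: 13:00-13:15.
Esperanza ∩ Callum ∩ Omar: 13:00-13:15.

13:00-13:15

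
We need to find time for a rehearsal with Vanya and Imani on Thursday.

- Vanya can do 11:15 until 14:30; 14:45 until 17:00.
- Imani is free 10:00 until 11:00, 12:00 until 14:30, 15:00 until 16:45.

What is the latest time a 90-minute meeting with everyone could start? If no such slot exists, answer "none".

15:15

Vanya ∩ Imani: 12:00-14:30, 15:00-16:45.
Those are the intersection windows.
The last common window of at least 90 minutes is 15:00-16:45; a 90-minute meeting can start as late as 15:15 and still end by 16:45.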